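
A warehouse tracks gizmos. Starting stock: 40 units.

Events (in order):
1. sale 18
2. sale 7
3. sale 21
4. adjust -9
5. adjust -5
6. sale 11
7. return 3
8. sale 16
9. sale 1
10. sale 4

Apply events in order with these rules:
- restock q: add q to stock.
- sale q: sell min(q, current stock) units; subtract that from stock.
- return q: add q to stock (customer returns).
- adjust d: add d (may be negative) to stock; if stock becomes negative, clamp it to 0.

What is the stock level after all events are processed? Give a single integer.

Answer: 0

Derivation:
Processing events:
Start: stock = 40
  Event 1 (sale 18): sell min(18,40)=18. stock: 40 - 18 = 22. total_sold = 18
  Event 2 (sale 7): sell min(7,22)=7. stock: 22 - 7 = 15. total_sold = 25
  Event 3 (sale 21): sell min(21,15)=15. stock: 15 - 15 = 0. total_sold = 40
  Event 4 (adjust -9): 0 + -9 = 0 (clamped to 0)
  Event 5 (adjust -5): 0 + -5 = 0 (clamped to 0)
  Event 6 (sale 11): sell min(11,0)=0. stock: 0 - 0 = 0. total_sold = 40
  Event 7 (return 3): 0 + 3 = 3
  Event 8 (sale 16): sell min(16,3)=3. stock: 3 - 3 = 0. total_sold = 43
  Event 9 (sale 1): sell min(1,0)=0. stock: 0 - 0 = 0. total_sold = 43
  Event 10 (sale 4): sell min(4,0)=0. stock: 0 - 0 = 0. total_sold = 43
Final: stock = 0, total_sold = 43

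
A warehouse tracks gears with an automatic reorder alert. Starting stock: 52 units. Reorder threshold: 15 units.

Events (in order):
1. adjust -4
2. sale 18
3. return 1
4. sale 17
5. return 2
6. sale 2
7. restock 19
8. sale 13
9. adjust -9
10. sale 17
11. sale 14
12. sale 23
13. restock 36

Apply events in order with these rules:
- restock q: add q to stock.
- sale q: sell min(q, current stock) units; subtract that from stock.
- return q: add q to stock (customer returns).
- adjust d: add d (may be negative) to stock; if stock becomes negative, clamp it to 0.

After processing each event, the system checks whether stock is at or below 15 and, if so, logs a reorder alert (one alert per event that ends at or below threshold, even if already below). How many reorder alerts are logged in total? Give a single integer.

Processing events:
Start: stock = 52
  Event 1 (adjust -4): 52 + -4 = 48
  Event 2 (sale 18): sell min(18,48)=18. stock: 48 - 18 = 30. total_sold = 18
  Event 3 (return 1): 30 + 1 = 31
  Event 4 (sale 17): sell min(17,31)=17. stock: 31 - 17 = 14. total_sold = 35
  Event 5 (return 2): 14 + 2 = 16
  Event 6 (sale 2): sell min(2,16)=2. stock: 16 - 2 = 14. total_sold = 37
  Event 7 (restock 19): 14 + 19 = 33
  Event 8 (sale 13): sell min(13,33)=13. stock: 33 - 13 = 20. total_sold = 50
  Event 9 (adjust -9): 20 + -9 = 11
  Event 10 (sale 17): sell min(17,11)=11. stock: 11 - 11 = 0. total_sold = 61
  Event 11 (sale 14): sell min(14,0)=0. stock: 0 - 0 = 0. total_sold = 61
  Event 12 (sale 23): sell min(23,0)=0. stock: 0 - 0 = 0. total_sold = 61
  Event 13 (restock 36): 0 + 36 = 36
Final: stock = 36, total_sold = 61

Checking against threshold 15:
  After event 1: stock=48 > 15
  After event 2: stock=30 > 15
  After event 3: stock=31 > 15
  After event 4: stock=14 <= 15 -> ALERT
  After event 5: stock=16 > 15
  After event 6: stock=14 <= 15 -> ALERT
  After event 7: stock=33 > 15
  After event 8: stock=20 > 15
  After event 9: stock=11 <= 15 -> ALERT
  After event 10: stock=0 <= 15 -> ALERT
  After event 11: stock=0 <= 15 -> ALERT
  After event 12: stock=0 <= 15 -> ALERT
  After event 13: stock=36 > 15
Alert events: [4, 6, 9, 10, 11, 12]. Count = 6

Answer: 6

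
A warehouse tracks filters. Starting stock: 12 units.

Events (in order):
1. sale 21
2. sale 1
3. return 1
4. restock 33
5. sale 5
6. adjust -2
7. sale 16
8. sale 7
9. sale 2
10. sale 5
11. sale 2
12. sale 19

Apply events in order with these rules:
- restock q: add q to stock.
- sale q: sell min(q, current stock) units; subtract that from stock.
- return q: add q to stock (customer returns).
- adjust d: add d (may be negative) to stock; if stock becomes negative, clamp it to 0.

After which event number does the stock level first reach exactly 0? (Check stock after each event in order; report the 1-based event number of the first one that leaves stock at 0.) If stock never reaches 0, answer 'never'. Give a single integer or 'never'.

Answer: 1

Derivation:
Processing events:
Start: stock = 12
  Event 1 (sale 21): sell min(21,12)=12. stock: 12 - 12 = 0. total_sold = 12
  Event 2 (sale 1): sell min(1,0)=0. stock: 0 - 0 = 0. total_sold = 12
  Event 3 (return 1): 0 + 1 = 1
  Event 4 (restock 33): 1 + 33 = 34
  Event 5 (sale 5): sell min(5,34)=5. stock: 34 - 5 = 29. total_sold = 17
  Event 6 (adjust -2): 29 + -2 = 27
  Event 7 (sale 16): sell min(16,27)=16. stock: 27 - 16 = 11. total_sold = 33
  Event 8 (sale 7): sell min(7,11)=7. stock: 11 - 7 = 4. total_sold = 40
  Event 9 (sale 2): sell min(2,4)=2. stock: 4 - 2 = 2. total_sold = 42
  Event 10 (sale 5): sell min(5,2)=2. stock: 2 - 2 = 0. total_sold = 44
  Event 11 (sale 2): sell min(2,0)=0. stock: 0 - 0 = 0. total_sold = 44
  Event 12 (sale 19): sell min(19,0)=0. stock: 0 - 0 = 0. total_sold = 44
Final: stock = 0, total_sold = 44

First zero at event 1.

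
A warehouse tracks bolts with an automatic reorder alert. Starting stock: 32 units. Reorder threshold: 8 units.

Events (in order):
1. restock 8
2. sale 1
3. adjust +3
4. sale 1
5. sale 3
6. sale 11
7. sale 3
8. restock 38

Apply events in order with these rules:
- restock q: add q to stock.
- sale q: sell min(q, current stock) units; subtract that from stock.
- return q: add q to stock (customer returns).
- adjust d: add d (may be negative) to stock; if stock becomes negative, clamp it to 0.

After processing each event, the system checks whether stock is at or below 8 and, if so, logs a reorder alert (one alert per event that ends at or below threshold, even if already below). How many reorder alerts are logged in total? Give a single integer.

Processing events:
Start: stock = 32
  Event 1 (restock 8): 32 + 8 = 40
  Event 2 (sale 1): sell min(1,40)=1. stock: 40 - 1 = 39. total_sold = 1
  Event 3 (adjust +3): 39 + 3 = 42
  Event 4 (sale 1): sell min(1,42)=1. stock: 42 - 1 = 41. total_sold = 2
  Event 5 (sale 3): sell min(3,41)=3. stock: 41 - 3 = 38. total_sold = 5
  Event 6 (sale 11): sell min(11,38)=11. stock: 38 - 11 = 27. total_sold = 16
  Event 7 (sale 3): sell min(3,27)=3. stock: 27 - 3 = 24. total_sold = 19
  Event 8 (restock 38): 24 + 38 = 62
Final: stock = 62, total_sold = 19

Checking against threshold 8:
  After event 1: stock=40 > 8
  After event 2: stock=39 > 8
  After event 3: stock=42 > 8
  After event 4: stock=41 > 8
  After event 5: stock=38 > 8
  After event 6: stock=27 > 8
  After event 7: stock=24 > 8
  After event 8: stock=62 > 8
Alert events: []. Count = 0

Answer: 0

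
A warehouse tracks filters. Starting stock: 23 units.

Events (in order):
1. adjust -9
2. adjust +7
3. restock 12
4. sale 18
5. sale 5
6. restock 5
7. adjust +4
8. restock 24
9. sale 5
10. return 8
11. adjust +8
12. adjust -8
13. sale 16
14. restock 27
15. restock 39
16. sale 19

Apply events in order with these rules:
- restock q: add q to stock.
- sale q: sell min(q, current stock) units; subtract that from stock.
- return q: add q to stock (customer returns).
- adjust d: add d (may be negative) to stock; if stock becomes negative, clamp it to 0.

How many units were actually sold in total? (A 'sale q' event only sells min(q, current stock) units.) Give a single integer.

Answer: 63

Derivation:
Processing events:
Start: stock = 23
  Event 1 (adjust -9): 23 + -9 = 14
  Event 2 (adjust +7): 14 + 7 = 21
  Event 3 (restock 12): 21 + 12 = 33
  Event 4 (sale 18): sell min(18,33)=18. stock: 33 - 18 = 15. total_sold = 18
  Event 5 (sale 5): sell min(5,15)=5. stock: 15 - 5 = 10. total_sold = 23
  Event 6 (restock 5): 10 + 5 = 15
  Event 7 (adjust +4): 15 + 4 = 19
  Event 8 (restock 24): 19 + 24 = 43
  Event 9 (sale 5): sell min(5,43)=5. stock: 43 - 5 = 38. total_sold = 28
  Event 10 (return 8): 38 + 8 = 46
  Event 11 (adjust +8): 46 + 8 = 54
  Event 12 (adjust -8): 54 + -8 = 46
  Event 13 (sale 16): sell min(16,46)=16. stock: 46 - 16 = 30. total_sold = 44
  Event 14 (restock 27): 30 + 27 = 57
  Event 15 (restock 39): 57 + 39 = 96
  Event 16 (sale 19): sell min(19,96)=19. stock: 96 - 19 = 77. total_sold = 63
Final: stock = 77, total_sold = 63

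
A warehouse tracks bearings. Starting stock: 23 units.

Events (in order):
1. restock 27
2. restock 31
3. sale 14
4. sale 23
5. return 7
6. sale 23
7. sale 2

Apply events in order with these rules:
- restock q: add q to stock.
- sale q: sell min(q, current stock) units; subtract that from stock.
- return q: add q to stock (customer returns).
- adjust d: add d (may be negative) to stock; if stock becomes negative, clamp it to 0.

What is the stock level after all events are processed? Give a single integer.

Processing events:
Start: stock = 23
  Event 1 (restock 27): 23 + 27 = 50
  Event 2 (restock 31): 50 + 31 = 81
  Event 3 (sale 14): sell min(14,81)=14. stock: 81 - 14 = 67. total_sold = 14
  Event 4 (sale 23): sell min(23,67)=23. stock: 67 - 23 = 44. total_sold = 37
  Event 5 (return 7): 44 + 7 = 51
  Event 6 (sale 23): sell min(23,51)=23. stock: 51 - 23 = 28. total_sold = 60
  Event 7 (sale 2): sell min(2,28)=2. stock: 28 - 2 = 26. total_sold = 62
Final: stock = 26, total_sold = 62

Answer: 26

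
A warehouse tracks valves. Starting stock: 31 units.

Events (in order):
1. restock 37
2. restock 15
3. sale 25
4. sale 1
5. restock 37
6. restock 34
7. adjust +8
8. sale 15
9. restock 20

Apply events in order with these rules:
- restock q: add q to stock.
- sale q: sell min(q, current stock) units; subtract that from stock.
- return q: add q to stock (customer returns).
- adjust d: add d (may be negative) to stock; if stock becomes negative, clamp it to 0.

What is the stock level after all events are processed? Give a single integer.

Processing events:
Start: stock = 31
  Event 1 (restock 37): 31 + 37 = 68
  Event 2 (restock 15): 68 + 15 = 83
  Event 3 (sale 25): sell min(25,83)=25. stock: 83 - 25 = 58. total_sold = 25
  Event 4 (sale 1): sell min(1,58)=1. stock: 58 - 1 = 57. total_sold = 26
  Event 5 (restock 37): 57 + 37 = 94
  Event 6 (restock 34): 94 + 34 = 128
  Event 7 (adjust +8): 128 + 8 = 136
  Event 8 (sale 15): sell min(15,136)=15. stock: 136 - 15 = 121. total_sold = 41
  Event 9 (restock 20): 121 + 20 = 141
Final: stock = 141, total_sold = 41

Answer: 141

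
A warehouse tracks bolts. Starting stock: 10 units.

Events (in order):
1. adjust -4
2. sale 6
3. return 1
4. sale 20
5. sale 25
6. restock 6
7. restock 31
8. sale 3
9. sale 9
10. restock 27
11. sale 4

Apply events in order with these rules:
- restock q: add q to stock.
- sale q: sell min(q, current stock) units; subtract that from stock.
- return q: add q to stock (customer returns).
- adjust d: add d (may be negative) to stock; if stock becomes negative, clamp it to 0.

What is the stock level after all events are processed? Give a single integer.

Processing events:
Start: stock = 10
  Event 1 (adjust -4): 10 + -4 = 6
  Event 2 (sale 6): sell min(6,6)=6. stock: 6 - 6 = 0. total_sold = 6
  Event 3 (return 1): 0 + 1 = 1
  Event 4 (sale 20): sell min(20,1)=1. stock: 1 - 1 = 0. total_sold = 7
  Event 5 (sale 25): sell min(25,0)=0. stock: 0 - 0 = 0. total_sold = 7
  Event 6 (restock 6): 0 + 6 = 6
  Event 7 (restock 31): 6 + 31 = 37
  Event 8 (sale 3): sell min(3,37)=3. stock: 37 - 3 = 34. total_sold = 10
  Event 9 (sale 9): sell min(9,34)=9. stock: 34 - 9 = 25. total_sold = 19
  Event 10 (restock 27): 25 + 27 = 52
  Event 11 (sale 4): sell min(4,52)=4. stock: 52 - 4 = 48. total_sold = 23
Final: stock = 48, total_sold = 23

Answer: 48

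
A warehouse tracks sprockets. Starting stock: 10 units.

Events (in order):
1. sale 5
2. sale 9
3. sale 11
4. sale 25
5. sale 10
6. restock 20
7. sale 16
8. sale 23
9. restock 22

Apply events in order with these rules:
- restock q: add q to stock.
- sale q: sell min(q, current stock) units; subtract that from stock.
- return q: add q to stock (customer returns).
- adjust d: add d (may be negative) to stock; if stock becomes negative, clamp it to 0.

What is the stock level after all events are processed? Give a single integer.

Processing events:
Start: stock = 10
  Event 1 (sale 5): sell min(5,10)=5. stock: 10 - 5 = 5. total_sold = 5
  Event 2 (sale 9): sell min(9,5)=5. stock: 5 - 5 = 0. total_sold = 10
  Event 3 (sale 11): sell min(11,0)=0. stock: 0 - 0 = 0. total_sold = 10
  Event 4 (sale 25): sell min(25,0)=0. stock: 0 - 0 = 0. total_sold = 10
  Event 5 (sale 10): sell min(10,0)=0. stock: 0 - 0 = 0. total_sold = 10
  Event 6 (restock 20): 0 + 20 = 20
  Event 7 (sale 16): sell min(16,20)=16. stock: 20 - 16 = 4. total_sold = 26
  Event 8 (sale 23): sell min(23,4)=4. stock: 4 - 4 = 0. total_sold = 30
  Event 9 (restock 22): 0 + 22 = 22
Final: stock = 22, total_sold = 30

Answer: 22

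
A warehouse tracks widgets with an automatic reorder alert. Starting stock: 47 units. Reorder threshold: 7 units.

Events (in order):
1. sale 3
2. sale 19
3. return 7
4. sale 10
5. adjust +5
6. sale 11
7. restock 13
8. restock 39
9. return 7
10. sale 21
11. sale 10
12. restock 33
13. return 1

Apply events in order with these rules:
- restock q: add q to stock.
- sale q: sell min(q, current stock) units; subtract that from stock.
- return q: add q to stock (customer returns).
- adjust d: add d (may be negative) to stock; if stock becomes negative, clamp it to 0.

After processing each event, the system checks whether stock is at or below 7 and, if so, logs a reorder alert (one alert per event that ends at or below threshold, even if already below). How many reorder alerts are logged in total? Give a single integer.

Processing events:
Start: stock = 47
  Event 1 (sale 3): sell min(3,47)=3. stock: 47 - 3 = 44. total_sold = 3
  Event 2 (sale 19): sell min(19,44)=19. stock: 44 - 19 = 25. total_sold = 22
  Event 3 (return 7): 25 + 7 = 32
  Event 4 (sale 10): sell min(10,32)=10. stock: 32 - 10 = 22. total_sold = 32
  Event 5 (adjust +5): 22 + 5 = 27
  Event 6 (sale 11): sell min(11,27)=11. stock: 27 - 11 = 16. total_sold = 43
  Event 7 (restock 13): 16 + 13 = 29
  Event 8 (restock 39): 29 + 39 = 68
  Event 9 (return 7): 68 + 7 = 75
  Event 10 (sale 21): sell min(21,75)=21. stock: 75 - 21 = 54. total_sold = 64
  Event 11 (sale 10): sell min(10,54)=10. stock: 54 - 10 = 44. total_sold = 74
  Event 12 (restock 33): 44 + 33 = 77
  Event 13 (return 1): 77 + 1 = 78
Final: stock = 78, total_sold = 74

Checking against threshold 7:
  After event 1: stock=44 > 7
  After event 2: stock=25 > 7
  After event 3: stock=32 > 7
  After event 4: stock=22 > 7
  After event 5: stock=27 > 7
  After event 6: stock=16 > 7
  After event 7: stock=29 > 7
  After event 8: stock=68 > 7
  After event 9: stock=75 > 7
  After event 10: stock=54 > 7
  After event 11: stock=44 > 7
  After event 12: stock=77 > 7
  After event 13: stock=78 > 7
Alert events: []. Count = 0

Answer: 0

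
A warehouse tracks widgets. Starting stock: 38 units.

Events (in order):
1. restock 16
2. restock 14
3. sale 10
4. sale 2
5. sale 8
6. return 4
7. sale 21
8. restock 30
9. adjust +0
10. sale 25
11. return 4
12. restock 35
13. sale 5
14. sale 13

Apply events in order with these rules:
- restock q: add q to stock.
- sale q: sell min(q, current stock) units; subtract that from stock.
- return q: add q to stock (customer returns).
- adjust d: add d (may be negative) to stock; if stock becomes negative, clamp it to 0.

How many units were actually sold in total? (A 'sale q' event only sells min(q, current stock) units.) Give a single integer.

Answer: 84

Derivation:
Processing events:
Start: stock = 38
  Event 1 (restock 16): 38 + 16 = 54
  Event 2 (restock 14): 54 + 14 = 68
  Event 3 (sale 10): sell min(10,68)=10. stock: 68 - 10 = 58. total_sold = 10
  Event 4 (sale 2): sell min(2,58)=2. stock: 58 - 2 = 56. total_sold = 12
  Event 5 (sale 8): sell min(8,56)=8. stock: 56 - 8 = 48. total_sold = 20
  Event 6 (return 4): 48 + 4 = 52
  Event 7 (sale 21): sell min(21,52)=21. stock: 52 - 21 = 31. total_sold = 41
  Event 8 (restock 30): 31 + 30 = 61
  Event 9 (adjust +0): 61 + 0 = 61
  Event 10 (sale 25): sell min(25,61)=25. stock: 61 - 25 = 36. total_sold = 66
  Event 11 (return 4): 36 + 4 = 40
  Event 12 (restock 35): 40 + 35 = 75
  Event 13 (sale 5): sell min(5,75)=5. stock: 75 - 5 = 70. total_sold = 71
  Event 14 (sale 13): sell min(13,70)=13. stock: 70 - 13 = 57. total_sold = 84
Final: stock = 57, total_sold = 84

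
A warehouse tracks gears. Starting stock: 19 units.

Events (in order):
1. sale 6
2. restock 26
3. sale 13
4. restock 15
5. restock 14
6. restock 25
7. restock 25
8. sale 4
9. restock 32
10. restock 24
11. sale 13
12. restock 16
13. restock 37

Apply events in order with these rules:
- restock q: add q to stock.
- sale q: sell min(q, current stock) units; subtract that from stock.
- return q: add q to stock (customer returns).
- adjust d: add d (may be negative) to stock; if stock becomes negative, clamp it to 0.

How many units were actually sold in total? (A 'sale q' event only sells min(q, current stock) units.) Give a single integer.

Answer: 36

Derivation:
Processing events:
Start: stock = 19
  Event 1 (sale 6): sell min(6,19)=6. stock: 19 - 6 = 13. total_sold = 6
  Event 2 (restock 26): 13 + 26 = 39
  Event 3 (sale 13): sell min(13,39)=13. stock: 39 - 13 = 26. total_sold = 19
  Event 4 (restock 15): 26 + 15 = 41
  Event 5 (restock 14): 41 + 14 = 55
  Event 6 (restock 25): 55 + 25 = 80
  Event 7 (restock 25): 80 + 25 = 105
  Event 8 (sale 4): sell min(4,105)=4. stock: 105 - 4 = 101. total_sold = 23
  Event 9 (restock 32): 101 + 32 = 133
  Event 10 (restock 24): 133 + 24 = 157
  Event 11 (sale 13): sell min(13,157)=13. stock: 157 - 13 = 144. total_sold = 36
  Event 12 (restock 16): 144 + 16 = 160
  Event 13 (restock 37): 160 + 37 = 197
Final: stock = 197, total_sold = 36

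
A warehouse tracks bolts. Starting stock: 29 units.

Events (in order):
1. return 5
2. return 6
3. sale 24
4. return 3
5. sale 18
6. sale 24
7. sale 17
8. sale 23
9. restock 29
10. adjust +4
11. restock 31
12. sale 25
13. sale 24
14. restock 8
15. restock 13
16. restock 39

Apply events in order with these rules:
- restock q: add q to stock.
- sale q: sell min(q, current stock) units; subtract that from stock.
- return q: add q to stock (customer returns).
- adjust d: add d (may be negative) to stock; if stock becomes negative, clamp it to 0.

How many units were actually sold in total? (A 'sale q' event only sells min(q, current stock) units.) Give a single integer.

Answer: 92

Derivation:
Processing events:
Start: stock = 29
  Event 1 (return 5): 29 + 5 = 34
  Event 2 (return 6): 34 + 6 = 40
  Event 3 (sale 24): sell min(24,40)=24. stock: 40 - 24 = 16. total_sold = 24
  Event 4 (return 3): 16 + 3 = 19
  Event 5 (sale 18): sell min(18,19)=18. stock: 19 - 18 = 1. total_sold = 42
  Event 6 (sale 24): sell min(24,1)=1. stock: 1 - 1 = 0. total_sold = 43
  Event 7 (sale 17): sell min(17,0)=0. stock: 0 - 0 = 0. total_sold = 43
  Event 8 (sale 23): sell min(23,0)=0. stock: 0 - 0 = 0. total_sold = 43
  Event 9 (restock 29): 0 + 29 = 29
  Event 10 (adjust +4): 29 + 4 = 33
  Event 11 (restock 31): 33 + 31 = 64
  Event 12 (sale 25): sell min(25,64)=25. stock: 64 - 25 = 39. total_sold = 68
  Event 13 (sale 24): sell min(24,39)=24. stock: 39 - 24 = 15. total_sold = 92
  Event 14 (restock 8): 15 + 8 = 23
  Event 15 (restock 13): 23 + 13 = 36
  Event 16 (restock 39): 36 + 39 = 75
Final: stock = 75, total_sold = 92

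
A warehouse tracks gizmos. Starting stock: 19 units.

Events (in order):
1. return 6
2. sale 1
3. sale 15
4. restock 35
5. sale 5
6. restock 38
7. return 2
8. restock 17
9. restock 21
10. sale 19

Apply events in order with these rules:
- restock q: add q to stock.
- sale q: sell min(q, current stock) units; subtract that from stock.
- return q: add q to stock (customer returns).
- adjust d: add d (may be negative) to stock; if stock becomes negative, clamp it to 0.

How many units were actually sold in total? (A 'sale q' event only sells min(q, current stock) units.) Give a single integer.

Answer: 40

Derivation:
Processing events:
Start: stock = 19
  Event 1 (return 6): 19 + 6 = 25
  Event 2 (sale 1): sell min(1,25)=1. stock: 25 - 1 = 24. total_sold = 1
  Event 3 (sale 15): sell min(15,24)=15. stock: 24 - 15 = 9. total_sold = 16
  Event 4 (restock 35): 9 + 35 = 44
  Event 5 (sale 5): sell min(5,44)=5. stock: 44 - 5 = 39. total_sold = 21
  Event 6 (restock 38): 39 + 38 = 77
  Event 7 (return 2): 77 + 2 = 79
  Event 8 (restock 17): 79 + 17 = 96
  Event 9 (restock 21): 96 + 21 = 117
  Event 10 (sale 19): sell min(19,117)=19. stock: 117 - 19 = 98. total_sold = 40
Final: stock = 98, total_sold = 40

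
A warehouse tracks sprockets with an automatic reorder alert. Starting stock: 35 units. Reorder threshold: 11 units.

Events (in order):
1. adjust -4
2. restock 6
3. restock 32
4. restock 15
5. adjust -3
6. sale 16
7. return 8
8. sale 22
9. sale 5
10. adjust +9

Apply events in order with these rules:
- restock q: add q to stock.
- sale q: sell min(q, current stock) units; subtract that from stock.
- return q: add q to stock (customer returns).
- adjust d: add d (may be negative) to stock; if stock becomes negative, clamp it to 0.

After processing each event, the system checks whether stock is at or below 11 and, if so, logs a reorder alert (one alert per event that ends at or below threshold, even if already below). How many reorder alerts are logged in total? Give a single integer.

Answer: 0

Derivation:
Processing events:
Start: stock = 35
  Event 1 (adjust -4): 35 + -4 = 31
  Event 2 (restock 6): 31 + 6 = 37
  Event 3 (restock 32): 37 + 32 = 69
  Event 4 (restock 15): 69 + 15 = 84
  Event 5 (adjust -3): 84 + -3 = 81
  Event 6 (sale 16): sell min(16,81)=16. stock: 81 - 16 = 65. total_sold = 16
  Event 7 (return 8): 65 + 8 = 73
  Event 8 (sale 22): sell min(22,73)=22. stock: 73 - 22 = 51. total_sold = 38
  Event 9 (sale 5): sell min(5,51)=5. stock: 51 - 5 = 46. total_sold = 43
  Event 10 (adjust +9): 46 + 9 = 55
Final: stock = 55, total_sold = 43

Checking against threshold 11:
  After event 1: stock=31 > 11
  After event 2: stock=37 > 11
  After event 3: stock=69 > 11
  After event 4: stock=84 > 11
  After event 5: stock=81 > 11
  After event 6: stock=65 > 11
  After event 7: stock=73 > 11
  After event 8: stock=51 > 11
  After event 9: stock=46 > 11
  After event 10: stock=55 > 11
Alert events: []. Count = 0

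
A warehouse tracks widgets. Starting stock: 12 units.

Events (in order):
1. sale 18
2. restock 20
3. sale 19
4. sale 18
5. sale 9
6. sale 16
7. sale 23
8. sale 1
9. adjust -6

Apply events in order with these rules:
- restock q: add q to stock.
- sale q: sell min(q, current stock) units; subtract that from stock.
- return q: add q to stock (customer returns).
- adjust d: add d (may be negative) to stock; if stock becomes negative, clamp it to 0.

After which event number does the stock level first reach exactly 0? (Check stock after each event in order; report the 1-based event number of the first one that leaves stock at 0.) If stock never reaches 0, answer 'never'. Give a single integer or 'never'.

Answer: 1

Derivation:
Processing events:
Start: stock = 12
  Event 1 (sale 18): sell min(18,12)=12. stock: 12 - 12 = 0. total_sold = 12
  Event 2 (restock 20): 0 + 20 = 20
  Event 3 (sale 19): sell min(19,20)=19. stock: 20 - 19 = 1. total_sold = 31
  Event 4 (sale 18): sell min(18,1)=1. stock: 1 - 1 = 0. total_sold = 32
  Event 5 (sale 9): sell min(9,0)=0. stock: 0 - 0 = 0. total_sold = 32
  Event 6 (sale 16): sell min(16,0)=0. stock: 0 - 0 = 0. total_sold = 32
  Event 7 (sale 23): sell min(23,0)=0. stock: 0 - 0 = 0. total_sold = 32
  Event 8 (sale 1): sell min(1,0)=0. stock: 0 - 0 = 0. total_sold = 32
  Event 9 (adjust -6): 0 + -6 = 0 (clamped to 0)
Final: stock = 0, total_sold = 32

First zero at event 1.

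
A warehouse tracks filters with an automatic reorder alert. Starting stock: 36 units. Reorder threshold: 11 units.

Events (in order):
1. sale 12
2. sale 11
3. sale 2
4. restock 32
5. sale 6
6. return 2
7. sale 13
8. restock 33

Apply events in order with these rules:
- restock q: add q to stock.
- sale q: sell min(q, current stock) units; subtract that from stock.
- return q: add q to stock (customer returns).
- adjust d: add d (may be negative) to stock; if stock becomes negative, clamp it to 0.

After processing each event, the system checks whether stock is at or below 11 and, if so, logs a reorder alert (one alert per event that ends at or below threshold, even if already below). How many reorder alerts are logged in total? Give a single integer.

Answer: 1

Derivation:
Processing events:
Start: stock = 36
  Event 1 (sale 12): sell min(12,36)=12. stock: 36 - 12 = 24. total_sold = 12
  Event 2 (sale 11): sell min(11,24)=11. stock: 24 - 11 = 13. total_sold = 23
  Event 3 (sale 2): sell min(2,13)=2. stock: 13 - 2 = 11. total_sold = 25
  Event 4 (restock 32): 11 + 32 = 43
  Event 5 (sale 6): sell min(6,43)=6. stock: 43 - 6 = 37. total_sold = 31
  Event 6 (return 2): 37 + 2 = 39
  Event 7 (sale 13): sell min(13,39)=13. stock: 39 - 13 = 26. total_sold = 44
  Event 8 (restock 33): 26 + 33 = 59
Final: stock = 59, total_sold = 44

Checking against threshold 11:
  After event 1: stock=24 > 11
  After event 2: stock=13 > 11
  After event 3: stock=11 <= 11 -> ALERT
  After event 4: stock=43 > 11
  After event 5: stock=37 > 11
  After event 6: stock=39 > 11
  After event 7: stock=26 > 11
  After event 8: stock=59 > 11
Alert events: [3]. Count = 1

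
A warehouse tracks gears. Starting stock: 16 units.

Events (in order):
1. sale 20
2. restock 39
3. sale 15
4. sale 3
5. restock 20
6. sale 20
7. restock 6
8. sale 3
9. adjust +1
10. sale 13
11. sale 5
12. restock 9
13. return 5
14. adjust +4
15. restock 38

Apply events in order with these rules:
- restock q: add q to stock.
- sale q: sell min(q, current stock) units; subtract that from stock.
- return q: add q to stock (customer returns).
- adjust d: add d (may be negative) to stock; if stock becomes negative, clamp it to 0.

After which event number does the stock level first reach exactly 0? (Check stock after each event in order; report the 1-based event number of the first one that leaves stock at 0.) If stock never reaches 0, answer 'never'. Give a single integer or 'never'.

Processing events:
Start: stock = 16
  Event 1 (sale 20): sell min(20,16)=16. stock: 16 - 16 = 0. total_sold = 16
  Event 2 (restock 39): 0 + 39 = 39
  Event 3 (sale 15): sell min(15,39)=15. stock: 39 - 15 = 24. total_sold = 31
  Event 4 (sale 3): sell min(3,24)=3. stock: 24 - 3 = 21. total_sold = 34
  Event 5 (restock 20): 21 + 20 = 41
  Event 6 (sale 20): sell min(20,41)=20. stock: 41 - 20 = 21. total_sold = 54
  Event 7 (restock 6): 21 + 6 = 27
  Event 8 (sale 3): sell min(3,27)=3. stock: 27 - 3 = 24. total_sold = 57
  Event 9 (adjust +1): 24 + 1 = 25
  Event 10 (sale 13): sell min(13,25)=13. stock: 25 - 13 = 12. total_sold = 70
  Event 11 (sale 5): sell min(5,12)=5. stock: 12 - 5 = 7. total_sold = 75
  Event 12 (restock 9): 7 + 9 = 16
  Event 13 (return 5): 16 + 5 = 21
  Event 14 (adjust +4): 21 + 4 = 25
  Event 15 (restock 38): 25 + 38 = 63
Final: stock = 63, total_sold = 75

First zero at event 1.

Answer: 1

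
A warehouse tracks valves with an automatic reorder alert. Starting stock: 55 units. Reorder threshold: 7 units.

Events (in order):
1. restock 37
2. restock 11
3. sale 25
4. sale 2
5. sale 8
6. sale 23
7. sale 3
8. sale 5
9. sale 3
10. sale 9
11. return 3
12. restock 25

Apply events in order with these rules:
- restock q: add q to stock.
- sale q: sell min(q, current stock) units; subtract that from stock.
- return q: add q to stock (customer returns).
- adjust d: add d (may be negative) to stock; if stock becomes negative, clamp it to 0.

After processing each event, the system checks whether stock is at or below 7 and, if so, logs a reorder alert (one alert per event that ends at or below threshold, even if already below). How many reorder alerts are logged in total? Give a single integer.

Processing events:
Start: stock = 55
  Event 1 (restock 37): 55 + 37 = 92
  Event 2 (restock 11): 92 + 11 = 103
  Event 3 (sale 25): sell min(25,103)=25. stock: 103 - 25 = 78. total_sold = 25
  Event 4 (sale 2): sell min(2,78)=2. stock: 78 - 2 = 76. total_sold = 27
  Event 5 (sale 8): sell min(8,76)=8. stock: 76 - 8 = 68. total_sold = 35
  Event 6 (sale 23): sell min(23,68)=23. stock: 68 - 23 = 45. total_sold = 58
  Event 7 (sale 3): sell min(3,45)=3. stock: 45 - 3 = 42. total_sold = 61
  Event 8 (sale 5): sell min(5,42)=5. stock: 42 - 5 = 37. total_sold = 66
  Event 9 (sale 3): sell min(3,37)=3. stock: 37 - 3 = 34. total_sold = 69
  Event 10 (sale 9): sell min(9,34)=9. stock: 34 - 9 = 25. total_sold = 78
  Event 11 (return 3): 25 + 3 = 28
  Event 12 (restock 25): 28 + 25 = 53
Final: stock = 53, total_sold = 78

Checking against threshold 7:
  After event 1: stock=92 > 7
  After event 2: stock=103 > 7
  After event 3: stock=78 > 7
  After event 4: stock=76 > 7
  After event 5: stock=68 > 7
  After event 6: stock=45 > 7
  After event 7: stock=42 > 7
  After event 8: stock=37 > 7
  After event 9: stock=34 > 7
  After event 10: stock=25 > 7
  After event 11: stock=28 > 7
  After event 12: stock=53 > 7
Alert events: []. Count = 0

Answer: 0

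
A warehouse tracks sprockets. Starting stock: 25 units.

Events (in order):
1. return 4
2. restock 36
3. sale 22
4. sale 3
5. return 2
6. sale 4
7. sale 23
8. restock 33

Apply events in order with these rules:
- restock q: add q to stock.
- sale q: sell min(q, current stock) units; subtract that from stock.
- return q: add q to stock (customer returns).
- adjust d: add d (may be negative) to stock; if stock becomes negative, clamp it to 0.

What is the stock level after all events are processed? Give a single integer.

Processing events:
Start: stock = 25
  Event 1 (return 4): 25 + 4 = 29
  Event 2 (restock 36): 29 + 36 = 65
  Event 3 (sale 22): sell min(22,65)=22. stock: 65 - 22 = 43. total_sold = 22
  Event 4 (sale 3): sell min(3,43)=3. stock: 43 - 3 = 40. total_sold = 25
  Event 5 (return 2): 40 + 2 = 42
  Event 6 (sale 4): sell min(4,42)=4. stock: 42 - 4 = 38. total_sold = 29
  Event 7 (sale 23): sell min(23,38)=23. stock: 38 - 23 = 15. total_sold = 52
  Event 8 (restock 33): 15 + 33 = 48
Final: stock = 48, total_sold = 52

Answer: 48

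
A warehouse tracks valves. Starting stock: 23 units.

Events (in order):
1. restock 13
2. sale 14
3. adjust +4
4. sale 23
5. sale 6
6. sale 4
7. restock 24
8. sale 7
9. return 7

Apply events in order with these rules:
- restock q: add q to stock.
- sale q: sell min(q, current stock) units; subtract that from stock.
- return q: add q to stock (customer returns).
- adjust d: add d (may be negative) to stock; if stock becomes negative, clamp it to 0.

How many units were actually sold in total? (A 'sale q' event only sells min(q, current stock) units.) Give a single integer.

Answer: 47

Derivation:
Processing events:
Start: stock = 23
  Event 1 (restock 13): 23 + 13 = 36
  Event 2 (sale 14): sell min(14,36)=14. stock: 36 - 14 = 22. total_sold = 14
  Event 3 (adjust +4): 22 + 4 = 26
  Event 4 (sale 23): sell min(23,26)=23. stock: 26 - 23 = 3. total_sold = 37
  Event 5 (sale 6): sell min(6,3)=3. stock: 3 - 3 = 0. total_sold = 40
  Event 6 (sale 4): sell min(4,0)=0. stock: 0 - 0 = 0. total_sold = 40
  Event 7 (restock 24): 0 + 24 = 24
  Event 8 (sale 7): sell min(7,24)=7. stock: 24 - 7 = 17. total_sold = 47
  Event 9 (return 7): 17 + 7 = 24
Final: stock = 24, total_sold = 47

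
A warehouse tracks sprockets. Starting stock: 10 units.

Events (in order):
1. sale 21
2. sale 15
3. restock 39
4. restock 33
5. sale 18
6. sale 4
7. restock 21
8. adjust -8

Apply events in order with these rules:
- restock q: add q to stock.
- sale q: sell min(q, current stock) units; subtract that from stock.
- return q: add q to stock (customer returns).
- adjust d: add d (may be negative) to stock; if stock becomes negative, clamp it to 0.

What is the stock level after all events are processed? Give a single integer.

Answer: 63

Derivation:
Processing events:
Start: stock = 10
  Event 1 (sale 21): sell min(21,10)=10. stock: 10 - 10 = 0. total_sold = 10
  Event 2 (sale 15): sell min(15,0)=0. stock: 0 - 0 = 0. total_sold = 10
  Event 3 (restock 39): 0 + 39 = 39
  Event 4 (restock 33): 39 + 33 = 72
  Event 5 (sale 18): sell min(18,72)=18. stock: 72 - 18 = 54. total_sold = 28
  Event 6 (sale 4): sell min(4,54)=4. stock: 54 - 4 = 50. total_sold = 32
  Event 7 (restock 21): 50 + 21 = 71
  Event 8 (adjust -8): 71 + -8 = 63
Final: stock = 63, total_sold = 32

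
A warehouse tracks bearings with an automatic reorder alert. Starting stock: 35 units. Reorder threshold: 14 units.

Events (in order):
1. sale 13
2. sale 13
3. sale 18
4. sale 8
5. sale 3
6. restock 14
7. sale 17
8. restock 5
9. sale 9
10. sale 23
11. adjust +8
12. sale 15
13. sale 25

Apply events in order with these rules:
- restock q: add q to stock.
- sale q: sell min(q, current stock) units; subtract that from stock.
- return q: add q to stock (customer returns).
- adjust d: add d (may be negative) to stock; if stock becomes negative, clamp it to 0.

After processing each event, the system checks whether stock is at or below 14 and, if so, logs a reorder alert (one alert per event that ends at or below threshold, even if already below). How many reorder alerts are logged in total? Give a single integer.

Processing events:
Start: stock = 35
  Event 1 (sale 13): sell min(13,35)=13. stock: 35 - 13 = 22. total_sold = 13
  Event 2 (sale 13): sell min(13,22)=13. stock: 22 - 13 = 9. total_sold = 26
  Event 3 (sale 18): sell min(18,9)=9. stock: 9 - 9 = 0. total_sold = 35
  Event 4 (sale 8): sell min(8,0)=0. stock: 0 - 0 = 0. total_sold = 35
  Event 5 (sale 3): sell min(3,0)=0. stock: 0 - 0 = 0. total_sold = 35
  Event 6 (restock 14): 0 + 14 = 14
  Event 7 (sale 17): sell min(17,14)=14. stock: 14 - 14 = 0. total_sold = 49
  Event 8 (restock 5): 0 + 5 = 5
  Event 9 (sale 9): sell min(9,5)=5. stock: 5 - 5 = 0. total_sold = 54
  Event 10 (sale 23): sell min(23,0)=0. stock: 0 - 0 = 0. total_sold = 54
  Event 11 (adjust +8): 0 + 8 = 8
  Event 12 (sale 15): sell min(15,8)=8. stock: 8 - 8 = 0. total_sold = 62
  Event 13 (sale 25): sell min(25,0)=0. stock: 0 - 0 = 0. total_sold = 62
Final: stock = 0, total_sold = 62

Checking against threshold 14:
  After event 1: stock=22 > 14
  After event 2: stock=9 <= 14 -> ALERT
  After event 3: stock=0 <= 14 -> ALERT
  After event 4: stock=0 <= 14 -> ALERT
  After event 5: stock=0 <= 14 -> ALERT
  After event 6: stock=14 <= 14 -> ALERT
  After event 7: stock=0 <= 14 -> ALERT
  After event 8: stock=5 <= 14 -> ALERT
  After event 9: stock=0 <= 14 -> ALERT
  After event 10: stock=0 <= 14 -> ALERT
  After event 11: stock=8 <= 14 -> ALERT
  After event 12: stock=0 <= 14 -> ALERT
  After event 13: stock=0 <= 14 -> ALERT
Alert events: [2, 3, 4, 5, 6, 7, 8, 9, 10, 11, 12, 13]. Count = 12

Answer: 12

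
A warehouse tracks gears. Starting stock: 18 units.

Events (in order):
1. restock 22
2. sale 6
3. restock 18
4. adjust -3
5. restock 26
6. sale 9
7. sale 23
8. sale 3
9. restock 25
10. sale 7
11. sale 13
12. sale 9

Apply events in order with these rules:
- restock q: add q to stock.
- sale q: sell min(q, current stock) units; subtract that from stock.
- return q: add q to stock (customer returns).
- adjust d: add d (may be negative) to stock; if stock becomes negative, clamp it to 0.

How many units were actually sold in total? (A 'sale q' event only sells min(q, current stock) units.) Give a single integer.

Answer: 70

Derivation:
Processing events:
Start: stock = 18
  Event 1 (restock 22): 18 + 22 = 40
  Event 2 (sale 6): sell min(6,40)=6. stock: 40 - 6 = 34. total_sold = 6
  Event 3 (restock 18): 34 + 18 = 52
  Event 4 (adjust -3): 52 + -3 = 49
  Event 5 (restock 26): 49 + 26 = 75
  Event 6 (sale 9): sell min(9,75)=9. stock: 75 - 9 = 66. total_sold = 15
  Event 7 (sale 23): sell min(23,66)=23. stock: 66 - 23 = 43. total_sold = 38
  Event 8 (sale 3): sell min(3,43)=3. stock: 43 - 3 = 40. total_sold = 41
  Event 9 (restock 25): 40 + 25 = 65
  Event 10 (sale 7): sell min(7,65)=7. stock: 65 - 7 = 58. total_sold = 48
  Event 11 (sale 13): sell min(13,58)=13. stock: 58 - 13 = 45. total_sold = 61
  Event 12 (sale 9): sell min(9,45)=9. stock: 45 - 9 = 36. total_sold = 70
Final: stock = 36, total_sold = 70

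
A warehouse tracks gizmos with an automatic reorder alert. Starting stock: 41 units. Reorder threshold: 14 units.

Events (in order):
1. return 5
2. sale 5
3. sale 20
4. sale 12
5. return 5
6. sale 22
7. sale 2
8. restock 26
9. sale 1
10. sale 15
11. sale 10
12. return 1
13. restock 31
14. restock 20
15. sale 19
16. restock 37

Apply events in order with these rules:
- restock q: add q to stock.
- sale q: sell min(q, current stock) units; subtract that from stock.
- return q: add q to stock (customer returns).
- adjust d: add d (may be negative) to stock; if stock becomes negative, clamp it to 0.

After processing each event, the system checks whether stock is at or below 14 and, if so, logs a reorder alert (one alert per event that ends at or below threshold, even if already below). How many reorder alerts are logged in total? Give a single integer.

Answer: 7

Derivation:
Processing events:
Start: stock = 41
  Event 1 (return 5): 41 + 5 = 46
  Event 2 (sale 5): sell min(5,46)=5. stock: 46 - 5 = 41. total_sold = 5
  Event 3 (sale 20): sell min(20,41)=20. stock: 41 - 20 = 21. total_sold = 25
  Event 4 (sale 12): sell min(12,21)=12. stock: 21 - 12 = 9. total_sold = 37
  Event 5 (return 5): 9 + 5 = 14
  Event 6 (sale 22): sell min(22,14)=14. stock: 14 - 14 = 0. total_sold = 51
  Event 7 (sale 2): sell min(2,0)=0. stock: 0 - 0 = 0. total_sold = 51
  Event 8 (restock 26): 0 + 26 = 26
  Event 9 (sale 1): sell min(1,26)=1. stock: 26 - 1 = 25. total_sold = 52
  Event 10 (sale 15): sell min(15,25)=15. stock: 25 - 15 = 10. total_sold = 67
  Event 11 (sale 10): sell min(10,10)=10. stock: 10 - 10 = 0. total_sold = 77
  Event 12 (return 1): 0 + 1 = 1
  Event 13 (restock 31): 1 + 31 = 32
  Event 14 (restock 20): 32 + 20 = 52
  Event 15 (sale 19): sell min(19,52)=19. stock: 52 - 19 = 33. total_sold = 96
  Event 16 (restock 37): 33 + 37 = 70
Final: stock = 70, total_sold = 96

Checking against threshold 14:
  After event 1: stock=46 > 14
  After event 2: stock=41 > 14
  After event 3: stock=21 > 14
  After event 4: stock=9 <= 14 -> ALERT
  After event 5: stock=14 <= 14 -> ALERT
  After event 6: stock=0 <= 14 -> ALERT
  After event 7: stock=0 <= 14 -> ALERT
  After event 8: stock=26 > 14
  After event 9: stock=25 > 14
  After event 10: stock=10 <= 14 -> ALERT
  After event 11: stock=0 <= 14 -> ALERT
  After event 12: stock=1 <= 14 -> ALERT
  After event 13: stock=32 > 14
  After event 14: stock=52 > 14
  After event 15: stock=33 > 14
  After event 16: stock=70 > 14
Alert events: [4, 5, 6, 7, 10, 11, 12]. Count = 7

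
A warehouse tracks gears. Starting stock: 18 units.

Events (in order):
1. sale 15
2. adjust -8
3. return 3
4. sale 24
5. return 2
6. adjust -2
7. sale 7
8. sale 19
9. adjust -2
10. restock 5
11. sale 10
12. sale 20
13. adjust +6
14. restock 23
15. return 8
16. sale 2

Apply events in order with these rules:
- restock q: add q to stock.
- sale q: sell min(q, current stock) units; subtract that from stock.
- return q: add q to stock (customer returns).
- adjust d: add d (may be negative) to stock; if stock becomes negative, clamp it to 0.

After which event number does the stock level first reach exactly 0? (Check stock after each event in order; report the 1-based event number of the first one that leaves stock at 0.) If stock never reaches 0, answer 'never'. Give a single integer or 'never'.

Processing events:
Start: stock = 18
  Event 1 (sale 15): sell min(15,18)=15. stock: 18 - 15 = 3. total_sold = 15
  Event 2 (adjust -8): 3 + -8 = 0 (clamped to 0)
  Event 3 (return 3): 0 + 3 = 3
  Event 4 (sale 24): sell min(24,3)=3. stock: 3 - 3 = 0. total_sold = 18
  Event 5 (return 2): 0 + 2 = 2
  Event 6 (adjust -2): 2 + -2 = 0
  Event 7 (sale 7): sell min(7,0)=0. stock: 0 - 0 = 0. total_sold = 18
  Event 8 (sale 19): sell min(19,0)=0. stock: 0 - 0 = 0. total_sold = 18
  Event 9 (adjust -2): 0 + -2 = 0 (clamped to 0)
  Event 10 (restock 5): 0 + 5 = 5
  Event 11 (sale 10): sell min(10,5)=5. stock: 5 - 5 = 0. total_sold = 23
  Event 12 (sale 20): sell min(20,0)=0. stock: 0 - 0 = 0. total_sold = 23
  Event 13 (adjust +6): 0 + 6 = 6
  Event 14 (restock 23): 6 + 23 = 29
  Event 15 (return 8): 29 + 8 = 37
  Event 16 (sale 2): sell min(2,37)=2. stock: 37 - 2 = 35. total_sold = 25
Final: stock = 35, total_sold = 25

First zero at event 2.

Answer: 2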